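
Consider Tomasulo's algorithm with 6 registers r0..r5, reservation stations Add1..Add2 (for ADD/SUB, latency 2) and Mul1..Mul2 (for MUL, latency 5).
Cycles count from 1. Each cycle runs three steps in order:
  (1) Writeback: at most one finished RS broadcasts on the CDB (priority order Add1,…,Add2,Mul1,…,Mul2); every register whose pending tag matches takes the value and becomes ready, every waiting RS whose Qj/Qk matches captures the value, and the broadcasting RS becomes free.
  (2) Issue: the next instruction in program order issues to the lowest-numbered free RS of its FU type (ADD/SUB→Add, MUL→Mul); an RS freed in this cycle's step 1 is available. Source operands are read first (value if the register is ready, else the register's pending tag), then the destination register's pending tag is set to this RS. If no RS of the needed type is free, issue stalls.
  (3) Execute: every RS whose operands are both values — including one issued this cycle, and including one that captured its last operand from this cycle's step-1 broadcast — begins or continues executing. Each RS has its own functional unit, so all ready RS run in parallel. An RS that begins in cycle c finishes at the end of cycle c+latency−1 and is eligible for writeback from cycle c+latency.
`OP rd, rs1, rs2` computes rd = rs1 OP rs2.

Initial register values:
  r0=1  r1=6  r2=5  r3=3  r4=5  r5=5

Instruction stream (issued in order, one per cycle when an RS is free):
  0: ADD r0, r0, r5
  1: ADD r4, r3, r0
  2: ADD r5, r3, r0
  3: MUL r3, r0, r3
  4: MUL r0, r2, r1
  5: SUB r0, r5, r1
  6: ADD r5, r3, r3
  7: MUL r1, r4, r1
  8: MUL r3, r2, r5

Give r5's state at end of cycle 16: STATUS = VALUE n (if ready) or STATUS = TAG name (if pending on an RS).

  c1: issue ADD r0<-Add1  regs: r0:Add1,r1:6,r2:5,r3:3,r4:5,r5:5
  c2: issue ADD r4<-Add2  regs: r0:Add1,r1:6,r2:5,r3:3,r4:Add2,r5:5
  c3: CDB Add1=6; issue ADD r5<-Add1  regs: r0:6,r1:6,r2:5,r3:3,r4:Add2,r5:Add1
  c4: issue MUL r3<-Mul1  regs: r0:6,r1:6,r2:5,r3:Mul1,r4:Add2,r5:Add1
  c5: CDB Add1=9; issue MUL r0<-Mul2  regs: r0:Mul2,r1:6,r2:5,r3:Mul1,r4:Add2,r5:9
  c6: CDB Add2=9; issue SUB r0<-Add1  regs: r0:Add1,r1:6,r2:5,r3:Mul1,r4:9,r5:9
  c7: issue ADD r5<-Add2  regs: r0:Add1,r1:6,r2:5,r3:Mul1,r4:9,r5:Add2
  c8: CDB Add1=3; stall  regs: r0:3,r1:6,r2:5,r3:Mul1,r4:9,r5:Add2
  c9: CDB Mul1=18; issue MUL r1<-Mul1  regs: r0:3,r1:Mul1,r2:5,r3:18,r4:9,r5:Add2
  c10: CDB Mul2=30; issue MUL r3<-Mul2  regs: r0:3,r1:Mul1,r2:5,r3:Mul2,r4:9,r5:Add2
  c11: CDB Add2=36  regs: r0:3,r1:Mul1,r2:5,r3:Mul2,r4:9,r5:36
  c12: -  regs: r0:3,r1:Mul1,r2:5,r3:Mul2,r4:9,r5:36
  c13: -  regs: r0:3,r1:Mul1,r2:5,r3:Mul2,r4:9,r5:36
  c14: CDB Mul1=54  regs: r0:3,r1:54,r2:5,r3:Mul2,r4:9,r5:36
  c15: -  regs: r0:3,r1:54,r2:5,r3:Mul2,r4:9,r5:36
  c16: CDB Mul2=180  regs: r0:3,r1:54,r2:5,r3:180,r4:9,r5:36

STATUS = VALUE 36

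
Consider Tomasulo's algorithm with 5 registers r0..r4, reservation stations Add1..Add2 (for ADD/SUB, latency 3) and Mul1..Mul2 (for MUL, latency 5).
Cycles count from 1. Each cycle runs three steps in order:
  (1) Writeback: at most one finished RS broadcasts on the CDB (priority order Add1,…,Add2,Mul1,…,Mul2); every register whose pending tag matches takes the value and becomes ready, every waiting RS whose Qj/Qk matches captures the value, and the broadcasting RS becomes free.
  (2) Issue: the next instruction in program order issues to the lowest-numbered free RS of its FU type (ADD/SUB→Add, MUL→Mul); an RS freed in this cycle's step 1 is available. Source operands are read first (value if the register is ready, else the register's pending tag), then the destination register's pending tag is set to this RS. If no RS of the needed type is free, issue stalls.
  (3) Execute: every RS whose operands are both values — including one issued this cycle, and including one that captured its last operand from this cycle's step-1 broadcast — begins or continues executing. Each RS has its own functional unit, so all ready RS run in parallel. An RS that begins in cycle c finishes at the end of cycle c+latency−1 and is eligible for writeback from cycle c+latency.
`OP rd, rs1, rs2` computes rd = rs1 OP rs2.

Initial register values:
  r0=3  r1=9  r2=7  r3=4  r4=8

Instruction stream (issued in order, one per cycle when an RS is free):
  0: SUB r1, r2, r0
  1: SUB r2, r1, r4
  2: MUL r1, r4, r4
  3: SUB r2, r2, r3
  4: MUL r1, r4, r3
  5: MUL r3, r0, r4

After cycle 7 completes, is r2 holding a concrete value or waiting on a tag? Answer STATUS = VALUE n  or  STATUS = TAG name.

cycle 1: issue SUB r1<-Add1 // r0:3,r1:Add1,r2:7,r3:4,r4:8
cycle 2: issue SUB r2<-Add2 // r0:3,r1:Add1,r2:Add2,r3:4,r4:8
cycle 3: issue MUL r1<-Mul1 // r0:3,r1:Mul1,r2:Add2,r3:4,r4:8
cycle 4: CDB Add1=4; issue SUB r2<-Add1 // r0:3,r1:Mul1,r2:Add1,r3:4,r4:8
cycle 5: issue MUL r1<-Mul2 // r0:3,r1:Mul2,r2:Add1,r3:4,r4:8
cycle 6: stall // r0:3,r1:Mul2,r2:Add1,r3:4,r4:8
cycle 7: CDB Add2=-4; stall // r0:3,r1:Mul2,r2:Add1,r3:4,r4:8

STATUS = TAG Add1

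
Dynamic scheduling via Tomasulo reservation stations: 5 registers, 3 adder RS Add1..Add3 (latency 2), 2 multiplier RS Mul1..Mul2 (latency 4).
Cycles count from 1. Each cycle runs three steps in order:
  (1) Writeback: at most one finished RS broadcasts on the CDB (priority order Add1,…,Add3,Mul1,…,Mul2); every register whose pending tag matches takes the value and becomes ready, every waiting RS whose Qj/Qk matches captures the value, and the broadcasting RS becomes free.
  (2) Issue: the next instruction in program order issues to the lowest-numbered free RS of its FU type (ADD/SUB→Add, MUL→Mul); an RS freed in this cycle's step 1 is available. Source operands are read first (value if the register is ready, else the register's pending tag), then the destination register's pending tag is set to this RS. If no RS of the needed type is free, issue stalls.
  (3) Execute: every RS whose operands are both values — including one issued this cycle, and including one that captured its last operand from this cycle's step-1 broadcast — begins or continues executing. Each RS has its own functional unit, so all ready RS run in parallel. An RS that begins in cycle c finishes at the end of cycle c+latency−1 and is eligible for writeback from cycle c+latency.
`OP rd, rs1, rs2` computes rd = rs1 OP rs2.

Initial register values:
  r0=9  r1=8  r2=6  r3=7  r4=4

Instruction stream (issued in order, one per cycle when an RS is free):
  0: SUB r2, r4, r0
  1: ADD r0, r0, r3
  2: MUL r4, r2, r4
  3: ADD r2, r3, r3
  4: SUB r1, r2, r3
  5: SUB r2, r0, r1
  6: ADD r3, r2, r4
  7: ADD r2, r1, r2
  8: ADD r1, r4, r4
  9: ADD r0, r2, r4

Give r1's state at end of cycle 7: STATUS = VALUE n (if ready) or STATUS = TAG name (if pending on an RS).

cycle 1: issue SUB r2<-Add1 // r0:9,r1:8,r2:Add1,r3:7,r4:4
cycle 2: issue ADD r0<-Add2 // r0:Add2,r1:8,r2:Add1,r3:7,r4:4
cycle 3: CDB Add1=-5; issue MUL r4<-Mul1 // r0:Add2,r1:8,r2:-5,r3:7,r4:Mul1
cycle 4: CDB Add2=16; issue ADD r2<-Add1 // r0:16,r1:8,r2:Add1,r3:7,r4:Mul1
cycle 5: issue SUB r1<-Add2 // r0:16,r1:Add2,r2:Add1,r3:7,r4:Mul1
cycle 6: CDB Add1=14; issue SUB r2<-Add1 // r0:16,r1:Add2,r2:Add1,r3:7,r4:Mul1
cycle 7: CDB Mul1=-20; issue ADD r3<-Add3 // r0:16,r1:Add2,r2:Add1,r3:Add3,r4:-20

STATUS = TAG Add2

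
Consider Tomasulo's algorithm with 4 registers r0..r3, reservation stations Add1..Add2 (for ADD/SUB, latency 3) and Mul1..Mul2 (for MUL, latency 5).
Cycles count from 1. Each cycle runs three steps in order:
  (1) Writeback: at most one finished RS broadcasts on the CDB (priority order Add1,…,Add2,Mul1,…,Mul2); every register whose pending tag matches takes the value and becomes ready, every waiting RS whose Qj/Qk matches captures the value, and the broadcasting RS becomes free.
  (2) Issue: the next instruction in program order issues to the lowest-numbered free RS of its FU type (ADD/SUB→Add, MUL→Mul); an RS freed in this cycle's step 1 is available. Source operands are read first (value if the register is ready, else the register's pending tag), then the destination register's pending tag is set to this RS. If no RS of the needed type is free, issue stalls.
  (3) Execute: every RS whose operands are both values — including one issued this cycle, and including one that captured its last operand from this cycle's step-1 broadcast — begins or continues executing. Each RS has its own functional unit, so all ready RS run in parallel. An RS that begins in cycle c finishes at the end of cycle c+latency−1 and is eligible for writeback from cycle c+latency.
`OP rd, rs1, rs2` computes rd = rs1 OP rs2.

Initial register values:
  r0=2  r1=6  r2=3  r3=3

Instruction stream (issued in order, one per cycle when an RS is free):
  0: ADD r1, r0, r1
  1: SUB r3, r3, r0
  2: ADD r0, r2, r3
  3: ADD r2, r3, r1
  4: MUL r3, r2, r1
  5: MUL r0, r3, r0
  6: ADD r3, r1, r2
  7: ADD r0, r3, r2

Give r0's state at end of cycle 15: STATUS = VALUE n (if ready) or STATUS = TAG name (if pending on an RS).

  c1: issue ADD r1<-Add1  regs: r0:2,r1:Add1,r2:3,r3:3
  c2: issue SUB r3<-Add2  regs: r0:2,r1:Add1,r2:3,r3:Add2
  c3: stall  regs: r0:2,r1:Add1,r2:3,r3:Add2
  c4: CDB Add1=8; issue ADD r0<-Add1  regs: r0:Add1,r1:8,r2:3,r3:Add2
  c5: CDB Add2=1; issue ADD r2<-Add2  regs: r0:Add1,r1:8,r2:Add2,r3:1
  c6: issue MUL r3<-Mul1  regs: r0:Add1,r1:8,r2:Add2,r3:Mul1
  c7: issue MUL r0<-Mul2  regs: r0:Mul2,r1:8,r2:Add2,r3:Mul1
  c8: CDB Add1=4; issue ADD r3<-Add1  regs: r0:Mul2,r1:8,r2:Add2,r3:Add1
  c9: CDB Add2=9; issue ADD r0<-Add2  regs: r0:Add2,r1:8,r2:9,r3:Add1
  c10: -  regs: r0:Add2,r1:8,r2:9,r3:Add1
  c11: -  regs: r0:Add2,r1:8,r2:9,r3:Add1
  c12: CDB Add1=17  regs: r0:Add2,r1:8,r2:9,r3:17
  c13: -  regs: r0:Add2,r1:8,r2:9,r3:17
  c14: CDB Mul1=72  regs: r0:Add2,r1:8,r2:9,r3:17
  c15: CDB Add2=26  regs: r0:26,r1:8,r2:9,r3:17

STATUS = VALUE 26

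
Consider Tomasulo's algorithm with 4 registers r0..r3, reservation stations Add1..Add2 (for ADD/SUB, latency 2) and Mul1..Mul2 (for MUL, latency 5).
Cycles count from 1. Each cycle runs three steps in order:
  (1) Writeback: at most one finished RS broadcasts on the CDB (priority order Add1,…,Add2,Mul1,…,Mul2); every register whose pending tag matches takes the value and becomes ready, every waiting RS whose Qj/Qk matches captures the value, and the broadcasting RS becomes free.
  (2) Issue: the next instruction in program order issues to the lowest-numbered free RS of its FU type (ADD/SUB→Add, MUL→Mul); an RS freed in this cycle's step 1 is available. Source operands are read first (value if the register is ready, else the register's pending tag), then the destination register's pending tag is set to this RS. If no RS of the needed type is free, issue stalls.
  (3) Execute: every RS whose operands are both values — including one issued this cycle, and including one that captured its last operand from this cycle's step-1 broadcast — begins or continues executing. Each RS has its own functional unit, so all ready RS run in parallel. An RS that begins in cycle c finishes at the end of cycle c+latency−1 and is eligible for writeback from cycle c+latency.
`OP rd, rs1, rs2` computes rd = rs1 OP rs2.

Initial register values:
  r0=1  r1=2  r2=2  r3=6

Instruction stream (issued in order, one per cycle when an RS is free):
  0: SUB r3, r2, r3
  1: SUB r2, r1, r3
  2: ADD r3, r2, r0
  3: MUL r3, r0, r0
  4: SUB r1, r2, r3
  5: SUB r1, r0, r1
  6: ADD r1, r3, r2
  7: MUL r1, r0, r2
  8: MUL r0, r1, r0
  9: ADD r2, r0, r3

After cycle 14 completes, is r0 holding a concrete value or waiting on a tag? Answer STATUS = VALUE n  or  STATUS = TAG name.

c1: issue SUB r3<-Add1 | r0:1,r1:2,r2:2,r3:Add1
c2: issue SUB r2<-Add2 | r0:1,r1:2,r2:Add2,r3:Add1
c3: CDB Add1=-4; issue ADD r3<-Add1 | r0:1,r1:2,r2:Add2,r3:Add1
c4: issue MUL r3<-Mul1 | r0:1,r1:2,r2:Add2,r3:Mul1
c5: CDB Add2=6; issue SUB r1<-Add2 | r0:1,r1:Add2,r2:6,r3:Mul1
c6: stall | r0:1,r1:Add2,r2:6,r3:Mul1
c7: CDB Add1=7; issue SUB r1<-Add1 | r0:1,r1:Add1,r2:6,r3:Mul1
c8: stall | r0:1,r1:Add1,r2:6,r3:Mul1
c9: CDB Mul1=1; stall | r0:1,r1:Add1,r2:6,r3:1
c10: stall | r0:1,r1:Add1,r2:6,r3:1
c11: CDB Add2=5; issue ADD r1<-Add2 | r0:1,r1:Add2,r2:6,r3:1
c12: issue MUL r1<-Mul1 | r0:1,r1:Mul1,r2:6,r3:1
c13: CDB Add1=-4; issue MUL r0<-Mul2 | r0:Mul2,r1:Mul1,r2:6,r3:1
c14: CDB Add2=7; issue ADD r2<-Add1 | r0:Mul2,r1:Mul1,r2:Add1,r3:1

STATUS = TAG Mul2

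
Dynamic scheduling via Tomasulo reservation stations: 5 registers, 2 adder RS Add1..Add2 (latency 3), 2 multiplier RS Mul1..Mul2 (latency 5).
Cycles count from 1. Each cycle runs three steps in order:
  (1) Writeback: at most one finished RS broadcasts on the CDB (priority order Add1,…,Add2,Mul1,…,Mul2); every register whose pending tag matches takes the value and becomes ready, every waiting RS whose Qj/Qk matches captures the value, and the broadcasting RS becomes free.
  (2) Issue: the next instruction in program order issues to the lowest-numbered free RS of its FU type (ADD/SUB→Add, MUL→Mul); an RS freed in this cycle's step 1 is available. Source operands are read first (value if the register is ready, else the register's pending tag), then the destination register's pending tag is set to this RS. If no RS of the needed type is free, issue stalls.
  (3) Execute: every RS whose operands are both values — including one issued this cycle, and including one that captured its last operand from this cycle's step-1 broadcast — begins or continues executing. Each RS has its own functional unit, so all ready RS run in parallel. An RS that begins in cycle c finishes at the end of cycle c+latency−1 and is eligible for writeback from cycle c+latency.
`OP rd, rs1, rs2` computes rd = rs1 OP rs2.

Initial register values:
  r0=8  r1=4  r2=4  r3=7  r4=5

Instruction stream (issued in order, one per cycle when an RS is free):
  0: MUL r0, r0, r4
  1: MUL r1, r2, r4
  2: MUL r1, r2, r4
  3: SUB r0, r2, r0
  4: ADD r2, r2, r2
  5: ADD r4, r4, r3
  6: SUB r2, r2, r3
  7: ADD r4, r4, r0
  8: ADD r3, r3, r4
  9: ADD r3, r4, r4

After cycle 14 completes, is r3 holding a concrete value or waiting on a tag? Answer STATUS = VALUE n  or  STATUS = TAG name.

cycle 1: issue MUL r0<-Mul1 // r0:Mul1,r1:4,r2:4,r3:7,r4:5
cycle 2: issue MUL r1<-Mul2 // r0:Mul1,r1:Mul2,r2:4,r3:7,r4:5
cycle 3: stall // r0:Mul1,r1:Mul2,r2:4,r3:7,r4:5
cycle 4: stall // r0:Mul1,r1:Mul2,r2:4,r3:7,r4:5
cycle 5: stall // r0:Mul1,r1:Mul2,r2:4,r3:7,r4:5
cycle 6: CDB Mul1=40; issue MUL r1<-Mul1 // r0:40,r1:Mul1,r2:4,r3:7,r4:5
cycle 7: CDB Mul2=20; issue SUB r0<-Add1 // r0:Add1,r1:Mul1,r2:4,r3:7,r4:5
cycle 8: issue ADD r2<-Add2 // r0:Add1,r1:Mul1,r2:Add2,r3:7,r4:5
cycle 9: stall // r0:Add1,r1:Mul1,r2:Add2,r3:7,r4:5
cycle 10: CDB Add1=-36; issue ADD r4<-Add1 // r0:-36,r1:Mul1,r2:Add2,r3:7,r4:Add1
cycle 11: CDB Add2=8; issue SUB r2<-Add2 // r0:-36,r1:Mul1,r2:Add2,r3:7,r4:Add1
cycle 12: CDB Mul1=20; stall // r0:-36,r1:20,r2:Add2,r3:7,r4:Add1
cycle 13: CDB Add1=12; issue ADD r4<-Add1 // r0:-36,r1:20,r2:Add2,r3:7,r4:Add1
cycle 14: CDB Add2=1; issue ADD r3<-Add2 // r0:-36,r1:20,r2:1,r3:Add2,r4:Add1

STATUS = TAG Add2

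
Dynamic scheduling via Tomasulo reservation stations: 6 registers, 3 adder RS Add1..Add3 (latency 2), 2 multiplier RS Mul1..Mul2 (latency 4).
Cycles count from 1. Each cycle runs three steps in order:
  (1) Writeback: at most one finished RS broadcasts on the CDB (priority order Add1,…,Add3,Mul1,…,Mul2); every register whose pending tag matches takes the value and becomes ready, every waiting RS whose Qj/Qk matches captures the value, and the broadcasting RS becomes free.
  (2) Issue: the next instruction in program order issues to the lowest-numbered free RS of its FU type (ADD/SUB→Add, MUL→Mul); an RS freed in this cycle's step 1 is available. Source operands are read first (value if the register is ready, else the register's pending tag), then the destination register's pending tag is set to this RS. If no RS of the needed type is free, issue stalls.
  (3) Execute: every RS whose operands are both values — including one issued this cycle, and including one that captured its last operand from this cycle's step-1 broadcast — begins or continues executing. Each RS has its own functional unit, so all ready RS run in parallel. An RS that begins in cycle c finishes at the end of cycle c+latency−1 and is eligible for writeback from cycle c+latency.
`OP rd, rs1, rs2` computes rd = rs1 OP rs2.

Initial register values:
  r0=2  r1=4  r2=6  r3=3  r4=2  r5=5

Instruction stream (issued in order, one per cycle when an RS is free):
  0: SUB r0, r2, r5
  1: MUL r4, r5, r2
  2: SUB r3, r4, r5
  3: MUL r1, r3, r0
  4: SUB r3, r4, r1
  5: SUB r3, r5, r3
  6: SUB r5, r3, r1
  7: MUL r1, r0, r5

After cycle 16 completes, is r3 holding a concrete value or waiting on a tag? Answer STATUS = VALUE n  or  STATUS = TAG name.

STATUS = VALUE 0

cycle 1: issue SUB r0<-Add1 // r0:Add1,r1:4,r2:6,r3:3,r4:2,r5:5
cycle 2: issue MUL r4<-Mul1 // r0:Add1,r1:4,r2:6,r3:3,r4:Mul1,r5:5
cycle 3: CDB Add1=1; issue SUB r3<-Add1 // r0:1,r1:4,r2:6,r3:Add1,r4:Mul1,r5:5
cycle 4: issue MUL r1<-Mul2 // r0:1,r1:Mul2,r2:6,r3:Add1,r4:Mul1,r5:5
cycle 5: issue SUB r3<-Add2 // r0:1,r1:Mul2,r2:6,r3:Add2,r4:Mul1,r5:5
cycle 6: CDB Mul1=30; issue SUB r3<-Add3 // r0:1,r1:Mul2,r2:6,r3:Add3,r4:30,r5:5
cycle 7: stall // r0:1,r1:Mul2,r2:6,r3:Add3,r4:30,r5:5
cycle 8: CDB Add1=25; issue SUB r5<-Add1 // r0:1,r1:Mul2,r2:6,r3:Add3,r4:30,r5:Add1
cycle 9: issue MUL r1<-Mul1 // r0:1,r1:Mul1,r2:6,r3:Add3,r4:30,r5:Add1
cycle 10: - // r0:1,r1:Mul1,r2:6,r3:Add3,r4:30,r5:Add1
cycle 11: - // r0:1,r1:Mul1,r2:6,r3:Add3,r4:30,r5:Add1
cycle 12: CDB Mul2=25 // r0:1,r1:Mul1,r2:6,r3:Add3,r4:30,r5:Add1
cycle 13: - // r0:1,r1:Mul1,r2:6,r3:Add3,r4:30,r5:Add1
cycle 14: CDB Add2=5 // r0:1,r1:Mul1,r2:6,r3:Add3,r4:30,r5:Add1
cycle 15: - // r0:1,r1:Mul1,r2:6,r3:Add3,r4:30,r5:Add1
cycle 16: CDB Add3=0 // r0:1,r1:Mul1,r2:6,r3:0,r4:30,r5:Add1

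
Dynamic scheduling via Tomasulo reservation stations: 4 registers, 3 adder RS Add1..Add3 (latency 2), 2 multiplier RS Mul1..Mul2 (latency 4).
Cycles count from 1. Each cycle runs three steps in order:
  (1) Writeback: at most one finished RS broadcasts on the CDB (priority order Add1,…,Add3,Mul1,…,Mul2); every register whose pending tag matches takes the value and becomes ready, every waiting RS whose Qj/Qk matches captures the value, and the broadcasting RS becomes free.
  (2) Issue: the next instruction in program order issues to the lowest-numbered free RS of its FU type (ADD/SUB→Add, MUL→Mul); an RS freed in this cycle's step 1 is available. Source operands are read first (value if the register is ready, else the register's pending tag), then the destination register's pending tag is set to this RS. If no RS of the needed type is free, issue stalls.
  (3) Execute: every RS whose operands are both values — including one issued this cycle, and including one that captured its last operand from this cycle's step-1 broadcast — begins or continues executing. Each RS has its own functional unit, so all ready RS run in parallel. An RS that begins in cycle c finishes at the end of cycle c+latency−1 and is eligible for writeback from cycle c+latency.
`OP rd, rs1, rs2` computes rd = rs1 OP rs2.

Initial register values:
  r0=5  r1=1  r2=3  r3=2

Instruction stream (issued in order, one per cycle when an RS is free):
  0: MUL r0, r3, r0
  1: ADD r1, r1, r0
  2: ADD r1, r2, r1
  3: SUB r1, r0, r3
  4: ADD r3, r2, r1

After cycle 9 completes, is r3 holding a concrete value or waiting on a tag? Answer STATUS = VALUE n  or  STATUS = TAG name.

cycle 1: issue MUL r0<-Mul1 // r0:Mul1,r1:1,r2:3,r3:2
cycle 2: issue ADD r1<-Add1 // r0:Mul1,r1:Add1,r2:3,r3:2
cycle 3: issue ADD r1<-Add2 // r0:Mul1,r1:Add2,r2:3,r3:2
cycle 4: issue SUB r1<-Add3 // r0:Mul1,r1:Add3,r2:3,r3:2
cycle 5: CDB Mul1=10; stall // r0:10,r1:Add3,r2:3,r3:2
cycle 6: stall // r0:10,r1:Add3,r2:3,r3:2
cycle 7: CDB Add1=11; issue ADD r3<-Add1 // r0:10,r1:Add3,r2:3,r3:Add1
cycle 8: CDB Add3=8 // r0:10,r1:8,r2:3,r3:Add1
cycle 9: CDB Add2=14 // r0:10,r1:8,r2:3,r3:Add1

STATUS = TAG Add1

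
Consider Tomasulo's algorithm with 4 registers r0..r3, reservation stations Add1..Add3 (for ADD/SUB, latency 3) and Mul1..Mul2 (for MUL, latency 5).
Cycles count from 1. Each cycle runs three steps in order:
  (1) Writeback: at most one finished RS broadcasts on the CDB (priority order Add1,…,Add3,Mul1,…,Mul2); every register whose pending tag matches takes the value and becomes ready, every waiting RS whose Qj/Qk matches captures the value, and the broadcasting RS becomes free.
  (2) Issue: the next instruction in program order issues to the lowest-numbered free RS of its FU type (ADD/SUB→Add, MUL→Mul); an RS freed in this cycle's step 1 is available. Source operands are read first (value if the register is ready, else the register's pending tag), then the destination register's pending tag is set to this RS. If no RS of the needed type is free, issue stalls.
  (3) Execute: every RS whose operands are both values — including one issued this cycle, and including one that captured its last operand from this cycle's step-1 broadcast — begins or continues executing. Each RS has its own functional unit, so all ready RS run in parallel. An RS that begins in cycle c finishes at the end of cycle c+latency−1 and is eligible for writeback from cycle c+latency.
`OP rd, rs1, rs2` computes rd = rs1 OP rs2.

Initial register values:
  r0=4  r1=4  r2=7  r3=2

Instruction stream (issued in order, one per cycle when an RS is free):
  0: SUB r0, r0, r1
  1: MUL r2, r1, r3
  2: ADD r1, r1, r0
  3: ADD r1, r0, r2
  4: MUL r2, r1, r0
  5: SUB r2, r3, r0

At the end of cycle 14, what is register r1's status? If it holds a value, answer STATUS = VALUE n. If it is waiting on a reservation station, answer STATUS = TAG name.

STATUS = VALUE 8

cycle 1: issue SUB r0<-Add1 // r0:Add1,r1:4,r2:7,r3:2
cycle 2: issue MUL r2<-Mul1 // r0:Add1,r1:4,r2:Mul1,r3:2
cycle 3: issue ADD r1<-Add2 // r0:Add1,r1:Add2,r2:Mul1,r3:2
cycle 4: CDB Add1=0; issue ADD r1<-Add1 // r0:0,r1:Add1,r2:Mul1,r3:2
cycle 5: issue MUL r2<-Mul2 // r0:0,r1:Add1,r2:Mul2,r3:2
cycle 6: issue SUB r2<-Add3 // r0:0,r1:Add1,r2:Add3,r3:2
cycle 7: CDB Add2=4 // r0:0,r1:Add1,r2:Add3,r3:2
cycle 8: CDB Mul1=8 // r0:0,r1:Add1,r2:Add3,r3:2
cycle 9: CDB Add3=2 // r0:0,r1:Add1,r2:2,r3:2
cycle 10: - // r0:0,r1:Add1,r2:2,r3:2
cycle 11: CDB Add1=8 // r0:0,r1:8,r2:2,r3:2
cycle 12: - // r0:0,r1:8,r2:2,r3:2
cycle 13: - // r0:0,r1:8,r2:2,r3:2
cycle 14: - // r0:0,r1:8,r2:2,r3:2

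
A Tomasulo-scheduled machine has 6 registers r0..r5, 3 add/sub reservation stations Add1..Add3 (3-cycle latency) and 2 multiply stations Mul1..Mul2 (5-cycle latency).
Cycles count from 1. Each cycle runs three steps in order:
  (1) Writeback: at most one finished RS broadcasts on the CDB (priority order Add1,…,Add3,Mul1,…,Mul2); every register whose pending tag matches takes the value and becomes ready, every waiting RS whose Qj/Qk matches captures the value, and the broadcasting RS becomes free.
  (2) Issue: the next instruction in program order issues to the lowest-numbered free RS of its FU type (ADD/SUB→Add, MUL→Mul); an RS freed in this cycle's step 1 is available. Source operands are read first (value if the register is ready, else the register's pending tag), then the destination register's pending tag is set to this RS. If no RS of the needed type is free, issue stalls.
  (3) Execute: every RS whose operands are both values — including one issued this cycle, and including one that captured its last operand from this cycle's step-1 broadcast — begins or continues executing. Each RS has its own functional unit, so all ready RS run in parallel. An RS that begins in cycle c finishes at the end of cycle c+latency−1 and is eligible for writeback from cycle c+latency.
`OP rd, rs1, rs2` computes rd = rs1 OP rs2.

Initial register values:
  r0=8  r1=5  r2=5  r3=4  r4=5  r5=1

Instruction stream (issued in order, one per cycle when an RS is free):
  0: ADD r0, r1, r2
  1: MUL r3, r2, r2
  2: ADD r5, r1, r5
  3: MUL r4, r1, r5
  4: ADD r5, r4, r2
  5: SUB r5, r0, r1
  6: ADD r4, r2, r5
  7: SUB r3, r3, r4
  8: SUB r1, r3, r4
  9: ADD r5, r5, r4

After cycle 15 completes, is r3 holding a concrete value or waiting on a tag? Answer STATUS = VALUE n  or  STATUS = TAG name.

STATUS = VALUE 15

  c1: issue ADD r0<-Add1  regs: r0:Add1,r1:5,r2:5,r3:4,r4:5,r5:1
  c2: issue MUL r3<-Mul1  regs: r0:Add1,r1:5,r2:5,r3:Mul1,r4:5,r5:1
  c3: issue ADD r5<-Add2  regs: r0:Add1,r1:5,r2:5,r3:Mul1,r4:5,r5:Add2
  c4: CDB Add1=10; issue MUL r4<-Mul2  regs: r0:10,r1:5,r2:5,r3:Mul1,r4:Mul2,r5:Add2
  c5: issue ADD r5<-Add1  regs: r0:10,r1:5,r2:5,r3:Mul1,r4:Mul2,r5:Add1
  c6: CDB Add2=6; issue SUB r5<-Add2  regs: r0:10,r1:5,r2:5,r3:Mul1,r4:Mul2,r5:Add2
  c7: CDB Mul1=25; issue ADD r4<-Add3  regs: r0:10,r1:5,r2:5,r3:25,r4:Add3,r5:Add2
  c8: stall  regs: r0:10,r1:5,r2:5,r3:25,r4:Add3,r5:Add2
  c9: CDB Add2=5; issue SUB r3<-Add2  regs: r0:10,r1:5,r2:5,r3:Add2,r4:Add3,r5:5
  c10: stall  regs: r0:10,r1:5,r2:5,r3:Add2,r4:Add3,r5:5
  c11: CDB Mul2=30; stall  regs: r0:10,r1:5,r2:5,r3:Add2,r4:Add3,r5:5
  c12: CDB Add3=10; issue SUB r1<-Add3  regs: r0:10,r1:Add3,r2:5,r3:Add2,r4:10,r5:5
  c13: stall  regs: r0:10,r1:Add3,r2:5,r3:Add2,r4:10,r5:5
  c14: CDB Add1=35; issue ADD r5<-Add1  regs: r0:10,r1:Add3,r2:5,r3:Add2,r4:10,r5:Add1
  c15: CDB Add2=15  regs: r0:10,r1:Add3,r2:5,r3:15,r4:10,r5:Add1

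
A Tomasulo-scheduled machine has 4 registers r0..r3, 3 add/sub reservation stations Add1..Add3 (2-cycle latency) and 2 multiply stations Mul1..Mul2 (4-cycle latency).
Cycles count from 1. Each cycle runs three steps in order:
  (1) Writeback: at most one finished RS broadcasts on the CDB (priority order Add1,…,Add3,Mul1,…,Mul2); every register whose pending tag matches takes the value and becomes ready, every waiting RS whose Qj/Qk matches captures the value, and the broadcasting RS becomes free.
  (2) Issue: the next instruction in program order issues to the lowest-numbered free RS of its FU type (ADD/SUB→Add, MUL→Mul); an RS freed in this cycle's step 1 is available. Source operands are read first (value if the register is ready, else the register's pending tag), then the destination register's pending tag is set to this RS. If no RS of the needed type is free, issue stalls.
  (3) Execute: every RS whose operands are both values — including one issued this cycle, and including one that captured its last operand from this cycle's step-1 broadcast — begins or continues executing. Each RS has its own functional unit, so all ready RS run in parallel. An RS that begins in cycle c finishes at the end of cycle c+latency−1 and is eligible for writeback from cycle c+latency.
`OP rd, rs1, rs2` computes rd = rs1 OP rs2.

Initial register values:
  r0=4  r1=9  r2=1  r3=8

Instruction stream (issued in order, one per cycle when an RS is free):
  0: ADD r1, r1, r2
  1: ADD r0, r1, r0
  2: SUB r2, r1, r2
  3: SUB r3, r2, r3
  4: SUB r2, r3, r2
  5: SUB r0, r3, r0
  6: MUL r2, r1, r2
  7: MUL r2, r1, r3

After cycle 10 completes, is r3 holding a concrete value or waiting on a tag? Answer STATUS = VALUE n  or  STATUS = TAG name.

STATUS = VALUE 1

c1: issue ADD r1<-Add1 | r0:4,r1:Add1,r2:1,r3:8
c2: issue ADD r0<-Add2 | r0:Add2,r1:Add1,r2:1,r3:8
c3: CDB Add1=10; issue SUB r2<-Add1 | r0:Add2,r1:10,r2:Add1,r3:8
c4: issue SUB r3<-Add3 | r0:Add2,r1:10,r2:Add1,r3:Add3
c5: CDB Add1=9; issue SUB r2<-Add1 | r0:Add2,r1:10,r2:Add1,r3:Add3
c6: CDB Add2=14; issue SUB r0<-Add2 | r0:Add2,r1:10,r2:Add1,r3:Add3
c7: CDB Add3=1; issue MUL r2<-Mul1 | r0:Add2,r1:10,r2:Mul1,r3:1
c8: issue MUL r2<-Mul2 | r0:Add2,r1:10,r2:Mul2,r3:1
c9: CDB Add1=-8 | r0:Add2,r1:10,r2:Mul2,r3:1
c10: CDB Add2=-13 | r0:-13,r1:10,r2:Mul2,r3:1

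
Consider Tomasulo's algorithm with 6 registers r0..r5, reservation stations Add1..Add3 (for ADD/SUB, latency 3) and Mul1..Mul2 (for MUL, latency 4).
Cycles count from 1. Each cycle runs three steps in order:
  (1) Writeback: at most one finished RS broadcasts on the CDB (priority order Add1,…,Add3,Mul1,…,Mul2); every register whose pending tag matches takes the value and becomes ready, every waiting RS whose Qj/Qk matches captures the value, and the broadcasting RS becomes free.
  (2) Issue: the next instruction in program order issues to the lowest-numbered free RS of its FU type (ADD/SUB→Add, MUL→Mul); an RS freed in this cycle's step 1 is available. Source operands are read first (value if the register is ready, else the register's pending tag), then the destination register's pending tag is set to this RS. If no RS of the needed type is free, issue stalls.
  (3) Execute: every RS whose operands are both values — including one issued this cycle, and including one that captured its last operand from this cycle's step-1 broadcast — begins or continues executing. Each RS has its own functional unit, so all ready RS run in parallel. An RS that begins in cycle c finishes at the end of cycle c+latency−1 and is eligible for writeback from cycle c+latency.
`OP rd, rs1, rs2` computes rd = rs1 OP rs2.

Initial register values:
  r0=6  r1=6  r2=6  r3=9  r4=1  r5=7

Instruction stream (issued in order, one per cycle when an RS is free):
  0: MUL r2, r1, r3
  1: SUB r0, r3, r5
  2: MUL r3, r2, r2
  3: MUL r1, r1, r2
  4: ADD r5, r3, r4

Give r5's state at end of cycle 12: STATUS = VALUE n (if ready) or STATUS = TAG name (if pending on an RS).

cycle 1: issue MUL r2<-Mul1 // r0:6,r1:6,r2:Mul1,r3:9,r4:1,r5:7
cycle 2: issue SUB r0<-Add1 // r0:Add1,r1:6,r2:Mul1,r3:9,r4:1,r5:7
cycle 3: issue MUL r3<-Mul2 // r0:Add1,r1:6,r2:Mul1,r3:Mul2,r4:1,r5:7
cycle 4: stall // r0:Add1,r1:6,r2:Mul1,r3:Mul2,r4:1,r5:7
cycle 5: CDB Add1=2; stall // r0:2,r1:6,r2:Mul1,r3:Mul2,r4:1,r5:7
cycle 6: CDB Mul1=54; issue MUL r1<-Mul1 // r0:2,r1:Mul1,r2:54,r3:Mul2,r4:1,r5:7
cycle 7: issue ADD r5<-Add1 // r0:2,r1:Mul1,r2:54,r3:Mul2,r4:1,r5:Add1
cycle 8: - // r0:2,r1:Mul1,r2:54,r3:Mul2,r4:1,r5:Add1
cycle 9: - // r0:2,r1:Mul1,r2:54,r3:Mul2,r4:1,r5:Add1
cycle 10: CDB Mul1=324 // r0:2,r1:324,r2:54,r3:Mul2,r4:1,r5:Add1
cycle 11: CDB Mul2=2916 // r0:2,r1:324,r2:54,r3:2916,r4:1,r5:Add1
cycle 12: - // r0:2,r1:324,r2:54,r3:2916,r4:1,r5:Add1

STATUS = TAG Add1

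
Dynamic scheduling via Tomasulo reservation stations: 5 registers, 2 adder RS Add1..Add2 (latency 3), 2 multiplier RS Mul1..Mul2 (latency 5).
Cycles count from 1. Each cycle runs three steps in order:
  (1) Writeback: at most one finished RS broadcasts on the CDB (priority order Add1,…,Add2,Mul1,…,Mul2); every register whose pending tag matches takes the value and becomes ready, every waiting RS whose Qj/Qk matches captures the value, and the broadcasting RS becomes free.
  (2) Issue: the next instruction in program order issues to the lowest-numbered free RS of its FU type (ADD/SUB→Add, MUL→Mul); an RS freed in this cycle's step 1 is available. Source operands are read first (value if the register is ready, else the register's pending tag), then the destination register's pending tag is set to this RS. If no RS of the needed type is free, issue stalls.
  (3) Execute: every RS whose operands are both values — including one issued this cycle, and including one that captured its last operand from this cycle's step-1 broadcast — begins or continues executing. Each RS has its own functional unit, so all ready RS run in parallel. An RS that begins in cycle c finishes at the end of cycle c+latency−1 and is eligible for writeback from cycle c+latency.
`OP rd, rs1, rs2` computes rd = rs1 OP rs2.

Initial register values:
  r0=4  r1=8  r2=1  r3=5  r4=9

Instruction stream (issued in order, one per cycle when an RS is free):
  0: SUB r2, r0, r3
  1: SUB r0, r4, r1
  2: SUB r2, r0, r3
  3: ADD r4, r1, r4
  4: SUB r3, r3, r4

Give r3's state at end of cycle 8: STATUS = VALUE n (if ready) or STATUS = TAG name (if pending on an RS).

c1: issue SUB r2<-Add1 | r0:4,r1:8,r2:Add1,r3:5,r4:9
c2: issue SUB r0<-Add2 | r0:Add2,r1:8,r2:Add1,r3:5,r4:9
c3: stall | r0:Add2,r1:8,r2:Add1,r3:5,r4:9
c4: CDB Add1=-1; issue SUB r2<-Add1 | r0:Add2,r1:8,r2:Add1,r3:5,r4:9
c5: CDB Add2=1; issue ADD r4<-Add2 | r0:1,r1:8,r2:Add1,r3:5,r4:Add2
c6: stall | r0:1,r1:8,r2:Add1,r3:5,r4:Add2
c7: stall | r0:1,r1:8,r2:Add1,r3:5,r4:Add2
c8: CDB Add1=-4; issue SUB r3<-Add1 | r0:1,r1:8,r2:-4,r3:Add1,r4:Add2

STATUS = TAG Add1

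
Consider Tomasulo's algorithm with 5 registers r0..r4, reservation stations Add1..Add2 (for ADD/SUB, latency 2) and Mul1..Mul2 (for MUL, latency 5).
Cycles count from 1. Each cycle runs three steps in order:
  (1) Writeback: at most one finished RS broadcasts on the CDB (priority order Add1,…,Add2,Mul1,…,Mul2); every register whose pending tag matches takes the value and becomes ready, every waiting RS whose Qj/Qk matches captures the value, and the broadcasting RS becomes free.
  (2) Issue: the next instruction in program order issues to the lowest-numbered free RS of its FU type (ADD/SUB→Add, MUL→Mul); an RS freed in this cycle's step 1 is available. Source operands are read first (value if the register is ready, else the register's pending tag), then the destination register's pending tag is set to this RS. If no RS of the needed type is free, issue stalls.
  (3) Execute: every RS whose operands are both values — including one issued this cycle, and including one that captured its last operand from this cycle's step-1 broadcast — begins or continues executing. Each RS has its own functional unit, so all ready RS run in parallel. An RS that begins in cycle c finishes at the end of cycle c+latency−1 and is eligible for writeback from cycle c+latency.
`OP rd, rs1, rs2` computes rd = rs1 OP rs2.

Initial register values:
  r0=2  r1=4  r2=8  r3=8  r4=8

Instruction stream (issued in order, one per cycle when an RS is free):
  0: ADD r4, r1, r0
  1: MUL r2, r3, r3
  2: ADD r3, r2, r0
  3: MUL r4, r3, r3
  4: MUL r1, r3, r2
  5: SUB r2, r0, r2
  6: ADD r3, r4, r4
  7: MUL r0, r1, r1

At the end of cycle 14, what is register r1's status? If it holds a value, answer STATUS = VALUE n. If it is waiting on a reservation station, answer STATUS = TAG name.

STATUS = VALUE 4224

c1: issue ADD r4<-Add1 | r0:2,r1:4,r2:8,r3:8,r4:Add1
c2: issue MUL r2<-Mul1 | r0:2,r1:4,r2:Mul1,r3:8,r4:Add1
c3: CDB Add1=6; issue ADD r3<-Add1 | r0:2,r1:4,r2:Mul1,r3:Add1,r4:6
c4: issue MUL r4<-Mul2 | r0:2,r1:4,r2:Mul1,r3:Add1,r4:Mul2
c5: stall | r0:2,r1:4,r2:Mul1,r3:Add1,r4:Mul2
c6: stall | r0:2,r1:4,r2:Mul1,r3:Add1,r4:Mul2
c7: CDB Mul1=64; issue MUL r1<-Mul1 | r0:2,r1:Mul1,r2:64,r3:Add1,r4:Mul2
c8: issue SUB r2<-Add2 | r0:2,r1:Mul1,r2:Add2,r3:Add1,r4:Mul2
c9: CDB Add1=66; issue ADD r3<-Add1 | r0:2,r1:Mul1,r2:Add2,r3:Add1,r4:Mul2
c10: CDB Add2=-62; stall | r0:2,r1:Mul1,r2:-62,r3:Add1,r4:Mul2
c11: stall | r0:2,r1:Mul1,r2:-62,r3:Add1,r4:Mul2
c12: stall | r0:2,r1:Mul1,r2:-62,r3:Add1,r4:Mul2
c13: stall | r0:2,r1:Mul1,r2:-62,r3:Add1,r4:Mul2
c14: CDB Mul1=4224; issue MUL r0<-Mul1 | r0:Mul1,r1:4224,r2:-62,r3:Add1,r4:Mul2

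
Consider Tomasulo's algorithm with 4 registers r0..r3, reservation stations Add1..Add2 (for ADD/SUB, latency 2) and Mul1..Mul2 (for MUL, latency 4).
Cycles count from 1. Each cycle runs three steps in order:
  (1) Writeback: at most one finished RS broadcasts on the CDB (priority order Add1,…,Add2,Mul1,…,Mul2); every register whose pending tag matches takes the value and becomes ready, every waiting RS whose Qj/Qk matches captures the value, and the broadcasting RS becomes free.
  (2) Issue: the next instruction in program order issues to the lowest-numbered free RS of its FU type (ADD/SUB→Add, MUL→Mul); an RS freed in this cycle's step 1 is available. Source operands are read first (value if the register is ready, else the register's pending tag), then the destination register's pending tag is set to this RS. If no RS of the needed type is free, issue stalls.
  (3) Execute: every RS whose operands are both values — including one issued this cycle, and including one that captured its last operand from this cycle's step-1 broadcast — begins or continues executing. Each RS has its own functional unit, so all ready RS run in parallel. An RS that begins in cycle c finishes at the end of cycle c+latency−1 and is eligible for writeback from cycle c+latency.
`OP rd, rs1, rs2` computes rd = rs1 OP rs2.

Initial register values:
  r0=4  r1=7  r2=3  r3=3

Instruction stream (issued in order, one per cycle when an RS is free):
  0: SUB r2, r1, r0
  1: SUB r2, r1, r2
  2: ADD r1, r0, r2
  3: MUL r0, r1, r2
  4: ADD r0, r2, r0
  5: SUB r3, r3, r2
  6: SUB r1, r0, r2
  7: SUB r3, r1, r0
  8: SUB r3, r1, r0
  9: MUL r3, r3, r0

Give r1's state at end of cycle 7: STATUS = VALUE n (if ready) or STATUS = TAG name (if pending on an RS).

STATUS = VALUE 8

  c1: issue SUB r2<-Add1  regs: r0:4,r1:7,r2:Add1,r3:3
  c2: issue SUB r2<-Add2  regs: r0:4,r1:7,r2:Add2,r3:3
  c3: CDB Add1=3; issue ADD r1<-Add1  regs: r0:4,r1:Add1,r2:Add2,r3:3
  c4: issue MUL r0<-Mul1  regs: r0:Mul1,r1:Add1,r2:Add2,r3:3
  c5: CDB Add2=4; issue ADD r0<-Add2  regs: r0:Add2,r1:Add1,r2:4,r3:3
  c6: stall  regs: r0:Add2,r1:Add1,r2:4,r3:3
  c7: CDB Add1=8; issue SUB r3<-Add1  regs: r0:Add2,r1:8,r2:4,r3:Add1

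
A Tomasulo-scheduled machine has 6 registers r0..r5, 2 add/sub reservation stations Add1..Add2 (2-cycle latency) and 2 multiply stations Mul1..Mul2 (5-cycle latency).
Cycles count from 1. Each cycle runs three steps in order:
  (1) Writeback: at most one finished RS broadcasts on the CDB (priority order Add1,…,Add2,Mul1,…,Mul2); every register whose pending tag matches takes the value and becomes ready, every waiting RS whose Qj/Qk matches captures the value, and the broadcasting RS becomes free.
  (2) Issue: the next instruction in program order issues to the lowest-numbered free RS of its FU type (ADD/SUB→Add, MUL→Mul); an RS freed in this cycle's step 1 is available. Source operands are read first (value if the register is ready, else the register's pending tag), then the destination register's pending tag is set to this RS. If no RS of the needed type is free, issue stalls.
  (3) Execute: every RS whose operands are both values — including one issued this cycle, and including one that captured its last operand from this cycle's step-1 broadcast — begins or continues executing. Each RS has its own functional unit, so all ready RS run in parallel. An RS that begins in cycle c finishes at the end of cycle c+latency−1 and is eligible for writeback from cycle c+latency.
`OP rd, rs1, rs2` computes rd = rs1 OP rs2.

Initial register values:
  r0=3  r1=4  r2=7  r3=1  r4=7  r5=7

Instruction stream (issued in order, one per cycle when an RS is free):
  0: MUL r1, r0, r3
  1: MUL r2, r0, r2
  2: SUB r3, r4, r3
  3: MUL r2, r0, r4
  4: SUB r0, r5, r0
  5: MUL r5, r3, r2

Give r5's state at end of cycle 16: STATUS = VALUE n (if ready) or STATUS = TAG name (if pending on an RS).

STATUS = VALUE 126

  c1: issue MUL r1<-Mul1  regs: r0:3,r1:Mul1,r2:7,r3:1,r4:7,r5:7
  c2: issue MUL r2<-Mul2  regs: r0:3,r1:Mul1,r2:Mul2,r3:1,r4:7,r5:7
  c3: issue SUB r3<-Add1  regs: r0:3,r1:Mul1,r2:Mul2,r3:Add1,r4:7,r5:7
  c4: stall  regs: r0:3,r1:Mul1,r2:Mul2,r3:Add1,r4:7,r5:7
  c5: CDB Add1=6; stall  regs: r0:3,r1:Mul1,r2:Mul2,r3:6,r4:7,r5:7
  c6: CDB Mul1=3; issue MUL r2<-Mul1  regs: r0:3,r1:3,r2:Mul1,r3:6,r4:7,r5:7
  c7: CDB Mul2=21; issue SUB r0<-Add1  regs: r0:Add1,r1:3,r2:Mul1,r3:6,r4:7,r5:7
  c8: issue MUL r5<-Mul2  regs: r0:Add1,r1:3,r2:Mul1,r3:6,r4:7,r5:Mul2
  c9: CDB Add1=4  regs: r0:4,r1:3,r2:Mul1,r3:6,r4:7,r5:Mul2
  c10: -  regs: r0:4,r1:3,r2:Mul1,r3:6,r4:7,r5:Mul2
  c11: CDB Mul1=21  regs: r0:4,r1:3,r2:21,r3:6,r4:7,r5:Mul2
  c12: -  regs: r0:4,r1:3,r2:21,r3:6,r4:7,r5:Mul2
  c13: -  regs: r0:4,r1:3,r2:21,r3:6,r4:7,r5:Mul2
  c14: -  regs: r0:4,r1:3,r2:21,r3:6,r4:7,r5:Mul2
  c15: -  regs: r0:4,r1:3,r2:21,r3:6,r4:7,r5:Mul2
  c16: CDB Mul2=126  regs: r0:4,r1:3,r2:21,r3:6,r4:7,r5:126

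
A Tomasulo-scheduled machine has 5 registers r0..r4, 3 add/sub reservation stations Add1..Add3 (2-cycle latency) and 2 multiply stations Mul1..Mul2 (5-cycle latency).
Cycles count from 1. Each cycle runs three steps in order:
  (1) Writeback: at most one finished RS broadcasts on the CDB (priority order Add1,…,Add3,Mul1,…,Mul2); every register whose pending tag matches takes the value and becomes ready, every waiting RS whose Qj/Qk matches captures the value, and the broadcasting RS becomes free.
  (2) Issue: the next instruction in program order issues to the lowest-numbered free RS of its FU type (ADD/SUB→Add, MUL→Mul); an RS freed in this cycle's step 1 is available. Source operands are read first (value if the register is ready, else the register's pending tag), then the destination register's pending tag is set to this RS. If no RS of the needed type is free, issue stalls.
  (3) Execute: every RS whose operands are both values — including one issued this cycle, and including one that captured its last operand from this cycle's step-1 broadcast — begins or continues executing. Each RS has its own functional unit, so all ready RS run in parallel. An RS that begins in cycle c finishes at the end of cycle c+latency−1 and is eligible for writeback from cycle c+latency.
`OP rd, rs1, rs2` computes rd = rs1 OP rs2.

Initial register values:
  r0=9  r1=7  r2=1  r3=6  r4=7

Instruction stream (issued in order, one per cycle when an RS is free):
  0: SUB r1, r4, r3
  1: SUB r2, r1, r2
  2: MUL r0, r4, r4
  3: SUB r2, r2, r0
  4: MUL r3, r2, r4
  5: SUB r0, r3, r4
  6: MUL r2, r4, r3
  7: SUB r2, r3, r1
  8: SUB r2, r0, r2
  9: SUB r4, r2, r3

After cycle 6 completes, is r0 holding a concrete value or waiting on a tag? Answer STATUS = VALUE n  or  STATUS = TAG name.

  c1: issue SUB r1<-Add1  regs: r0:9,r1:Add1,r2:1,r3:6,r4:7
  c2: issue SUB r2<-Add2  regs: r0:9,r1:Add1,r2:Add2,r3:6,r4:7
  c3: CDB Add1=1; issue MUL r0<-Mul1  regs: r0:Mul1,r1:1,r2:Add2,r3:6,r4:7
  c4: issue SUB r2<-Add1  regs: r0:Mul1,r1:1,r2:Add1,r3:6,r4:7
  c5: CDB Add2=0; issue MUL r3<-Mul2  regs: r0:Mul1,r1:1,r2:Add1,r3:Mul2,r4:7
  c6: issue SUB r0<-Add2  regs: r0:Add2,r1:1,r2:Add1,r3:Mul2,r4:7

STATUS = TAG Add2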